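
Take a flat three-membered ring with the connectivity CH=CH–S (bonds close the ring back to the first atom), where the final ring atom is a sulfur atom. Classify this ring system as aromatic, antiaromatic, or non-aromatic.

Antiaromatic

All ring atoms are sp² and supply a p orbital to the ring (each doubly-bonded ring atom is sp² with one p-orbital electron; the sulfur donates one lone pair from its p orbital); the conjugation is uninterrupted.
Counting π electrons: 1 × 2 = 2 from the double-bond unit + 2 from the S atom = 4.
4 = 4(1); a planar, fully conjugated 4n system is antiaromatic.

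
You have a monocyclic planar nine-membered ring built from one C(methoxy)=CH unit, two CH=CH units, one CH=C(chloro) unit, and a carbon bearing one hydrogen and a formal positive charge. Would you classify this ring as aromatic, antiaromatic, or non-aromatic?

The p orbitals form a continuous loop: every atom in a ring double bond is sp² and brings one electron to the p orbital; the carbocation has an empty p orbital. The ring is fully conjugated.
Counting π electrons: 4 × 2 = 8 from the double-bond units + 0 from the CH(+) atom = 8.
A 4n π count (8, n = 2) in a planar conjugated ring means antiaromatic.

Antiaromatic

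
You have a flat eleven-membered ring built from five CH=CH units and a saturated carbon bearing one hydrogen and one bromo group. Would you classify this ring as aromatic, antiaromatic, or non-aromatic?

Non-aromatic

Because that saturated carbon is sp³ and has no p orbital in the ring π system at the CH(bromo) position, the π system cannot extend all the way around the ring.
A ring that is not fully conjugated cannot be aromatic or antiaromatic regardless of its π-electron count.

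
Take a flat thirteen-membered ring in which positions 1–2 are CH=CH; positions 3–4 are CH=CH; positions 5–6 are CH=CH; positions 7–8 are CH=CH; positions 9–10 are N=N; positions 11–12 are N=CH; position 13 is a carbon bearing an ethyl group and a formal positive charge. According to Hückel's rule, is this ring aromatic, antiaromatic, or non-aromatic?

Antiaromatic

All ring atoms are sp² and supply a p orbital to the ring (each doubly-bonded ring atom is sp² with one p-orbital electron; each sp² =N– keeps its lone pair in-plane and puts one electron into the π system; the carbocation has an empty p orbital); the conjugation is uninterrupted.
π-electron count: 6 × 2 = 12 from the double-bond units + 0 from the C(ethyl)(+) atom = 12.
A 4n π count (12, n = 3) in a planar conjugated ring means antiaromatic.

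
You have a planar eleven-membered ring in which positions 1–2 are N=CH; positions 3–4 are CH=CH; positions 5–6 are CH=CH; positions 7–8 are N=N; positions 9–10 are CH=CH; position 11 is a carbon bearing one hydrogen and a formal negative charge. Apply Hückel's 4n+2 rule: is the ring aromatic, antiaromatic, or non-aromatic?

Check conjugation: the double-bond atoms are sp², each contributing one p electron; each sp² =N– keeps its lone pair in-plane and puts one electron into the π system; the carbanion's lone pair occupies the p orbital — every position has a p orbital, so the cyclic π system is continuous.
Counting π electrons: 5 × 2 = 10 from the double-bond units + 2 from the CH(-) atom = 12.
12 is a 4n count (n = 3), so the planar conjugated ring is antiaromatic.

Antiaromatic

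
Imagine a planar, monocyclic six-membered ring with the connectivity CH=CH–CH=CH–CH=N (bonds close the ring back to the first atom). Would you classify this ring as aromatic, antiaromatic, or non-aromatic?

Every ring atom contributes a p orbital perpendicular to the ring (each doubly-bonded ring atom is sp² with one p-orbital electron; each sp² =N– keeps its lone pair in-plane and puts one electron into the π system), so the π system is cyclic and fully conjugated.
Tallying contributions gives 3 × 2 = 6 from the 3 double-bond units.
6 = 4(1) + 2, which satisfies Hückel's 4n+2 rule.

Aromatic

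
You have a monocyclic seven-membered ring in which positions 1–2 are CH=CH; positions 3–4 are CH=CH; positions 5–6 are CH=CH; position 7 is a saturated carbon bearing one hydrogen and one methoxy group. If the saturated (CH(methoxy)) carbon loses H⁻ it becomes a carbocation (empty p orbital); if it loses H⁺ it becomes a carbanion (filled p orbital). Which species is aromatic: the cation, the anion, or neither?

The cation

Once that carbon is sp², every ring atom has a p orbital and both ions are fully conjugated.
Cation: 3 × 2 + 0 = 6 π electrons → 4(1)+2, aromatic.
Anion: 3 × 2 + 2 = 8 π electrons → 4(2), antiaromatic.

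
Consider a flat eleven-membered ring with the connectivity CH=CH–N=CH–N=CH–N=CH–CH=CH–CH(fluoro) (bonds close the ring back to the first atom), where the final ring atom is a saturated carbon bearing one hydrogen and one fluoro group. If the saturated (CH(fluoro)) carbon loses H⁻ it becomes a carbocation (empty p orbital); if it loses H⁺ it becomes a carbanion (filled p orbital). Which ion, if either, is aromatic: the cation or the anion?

Both ions have a continuous loop of p orbitals — each ring atom is sp².
Cation: 5 × 2 + 0 = 10 π electrons → 4(2)+2, aromatic.
Anion: 5 × 2 + 2 = 12 π electrons → 4(3), antiaromatic.

The cation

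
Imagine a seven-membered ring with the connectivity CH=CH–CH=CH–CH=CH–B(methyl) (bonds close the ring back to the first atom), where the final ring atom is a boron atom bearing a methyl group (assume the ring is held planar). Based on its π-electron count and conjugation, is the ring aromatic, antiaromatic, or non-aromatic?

Aromatic

Check conjugation: the double-bond atoms are sp², each contributing one p electron; the boron has an empty p orbital — every position has a p orbital, so the cyclic π system is continuous.
Counting π electrons: 3 × 2 = 6 from the double-bond units + 0 from the B(methyl) atom = 6.
With 6 π electrons (n = 1), the Hückel 4n+2 condition holds.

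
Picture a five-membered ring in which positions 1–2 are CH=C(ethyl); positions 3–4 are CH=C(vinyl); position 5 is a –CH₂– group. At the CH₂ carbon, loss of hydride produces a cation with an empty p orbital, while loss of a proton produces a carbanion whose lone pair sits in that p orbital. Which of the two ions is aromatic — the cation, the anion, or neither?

In both ions every ring atom is sp² and contributes a p orbital, so both rings are fully conjugated.
Cation: 2 × 2 + 0 = 4 π electrons → 4(1), antiaromatic.
Anion: 2 × 2 + 2 = 6 π electrons → 4(1)+2, aromatic.

The anion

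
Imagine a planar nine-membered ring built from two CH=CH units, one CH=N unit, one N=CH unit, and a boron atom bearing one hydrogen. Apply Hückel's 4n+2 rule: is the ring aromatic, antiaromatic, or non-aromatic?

Check conjugation: every atom in a ring double bond is sp² and brings one electron to the p orbital; each =N– nitrogen is pyridine-type (lone pair in the sp² plane, one electron in the p orbital); the boron has an empty p orbital — every position has a p orbital, so the cyclic π system is continuous.
Adding the contributions, 4 × 2 = 8 from the double-bond units + 0 from the BH atom = 8.
A 4n π count (8, n = 2) in a planar conjugated ring means antiaromatic.

Antiaromatic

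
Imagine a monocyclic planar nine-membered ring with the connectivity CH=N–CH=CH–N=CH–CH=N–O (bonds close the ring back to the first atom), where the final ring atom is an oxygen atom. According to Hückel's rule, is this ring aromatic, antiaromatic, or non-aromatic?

Aromatic

Check conjugation: each doubly-bonded ring atom is sp² with one p-orbital electron; the doubly-bonded nitrogens are pyridine-type — their lone pairs lie in the ring plane, leaving one electron in the p orbital; the oxygen donates one lone pair from its p orbital — every position has a p orbital, so the cyclic π system is continuous.
π-electron count: 4 × 2 = 8 from the double-bond units + 2 from the O atom = 10.
Since 10 = 4·2 + 2, the ring meets the 4n+2 criterion.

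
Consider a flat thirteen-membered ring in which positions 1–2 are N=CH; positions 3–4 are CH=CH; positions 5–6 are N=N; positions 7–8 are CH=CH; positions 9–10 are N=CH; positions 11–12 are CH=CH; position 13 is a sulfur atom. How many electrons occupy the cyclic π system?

The p orbitals form a continuous loop: the double-bond atoms are sp², each contributing one p electron; each =N– nitrogen is pyridine-type (lone pair in the sp² plane, one electron in the p orbital); the sulfur donates one lone pair from its p orbital. The ring is fully conjugated.
Adding the contributions, 6 × 2 = 12 from the double-bond units + 2 from the S atom = 14.

14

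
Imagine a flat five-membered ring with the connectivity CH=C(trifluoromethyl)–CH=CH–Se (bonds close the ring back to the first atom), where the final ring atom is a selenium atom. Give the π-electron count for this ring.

All ring atoms are sp² and supply a p orbital to the ring (the double-bond atoms are sp², each contributing one p electron; the selenium donates one lone pair from its p orbital); the conjugation is uninterrupted.
π-electron count: 2 × 2 = 4 from the double-bond units + 2 from the Se atom = 6.

6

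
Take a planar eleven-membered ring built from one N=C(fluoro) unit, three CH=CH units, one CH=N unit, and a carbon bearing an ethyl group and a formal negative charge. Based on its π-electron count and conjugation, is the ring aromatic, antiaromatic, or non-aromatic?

The p orbitals form a continuous loop: the double-bond atoms are sp², each contributing one p electron; each sp² =N– keeps its lone pair in-plane and puts one electron into the π system; the carbanion's lone pair occupies the p orbital. The ring is fully conjugated.
Counting π electrons: 5 × 2 = 10 from the double-bond units + 2 from the C(ethyl)(-) atom = 12.
12 = 4(3); a planar, fully conjugated 4n system is antiaromatic.

Antiaromatic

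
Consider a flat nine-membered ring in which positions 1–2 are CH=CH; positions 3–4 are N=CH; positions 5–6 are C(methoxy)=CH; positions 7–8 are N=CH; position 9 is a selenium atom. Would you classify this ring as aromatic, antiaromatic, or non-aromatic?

The p orbitals form a continuous loop: the double-bond atoms are sp², each contributing one p electron; each =N– nitrogen is pyridine-type (lone pair in the sp² plane, one electron in the p orbital); the selenium donates one lone pair from its p orbital. The ring is fully conjugated.
Tallying contributions gives 4 × 2 = 8 from the double-bond units + 2 from the Se atom = 10.
10 = 4(2) + 2, which satisfies Hückel's 4n+2 rule.

Aromatic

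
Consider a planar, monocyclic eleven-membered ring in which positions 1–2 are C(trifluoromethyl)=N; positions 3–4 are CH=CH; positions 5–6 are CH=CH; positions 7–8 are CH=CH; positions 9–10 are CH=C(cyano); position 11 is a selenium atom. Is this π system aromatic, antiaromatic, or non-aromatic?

Antiaromatic

Check conjugation: the double-bond atoms are sp², each contributing one p electron; each =N– nitrogen is pyridine-type (lone pair in the sp² plane, one electron in the p orbital); the selenium donates one lone pair from its p orbital — every position has a p orbital, so the cyclic π system is continuous.
Tallying contributions gives 5 × 2 = 10 from the double-bond units + 2 from the Se atom = 12.
12 is a 4n count (n = 3), so the planar conjugated ring is antiaromatic.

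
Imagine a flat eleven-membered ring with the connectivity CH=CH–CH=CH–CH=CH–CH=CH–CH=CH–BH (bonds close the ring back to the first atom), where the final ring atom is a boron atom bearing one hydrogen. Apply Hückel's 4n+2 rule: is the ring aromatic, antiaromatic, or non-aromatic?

Every ring atom contributes a p orbital perpendicular to the ring (the double-bond atoms are sp², each contributing one p electron; the boron has an empty p orbital), so the π system is cyclic and fully conjugated.
Adding the contributions, 5 × 2 = 10 from the double-bond units + 0 from the BH atom = 10.
With 10 π electrons (n = 2), the Hückel 4n+2 condition holds.

Aromatic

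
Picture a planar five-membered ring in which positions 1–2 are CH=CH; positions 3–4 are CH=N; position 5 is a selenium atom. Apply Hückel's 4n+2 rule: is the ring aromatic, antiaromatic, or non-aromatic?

Aromatic

Check conjugation: the double-bond atoms are sp², each contributing one p electron; the doubly-bonded nitrogens are pyridine-type — their lone pairs lie in the ring plane, leaving one electron in the p orbital; the selenium donates one lone pair from its p orbital — every position has a p orbital, so the cyclic π system is continuous.
Adding the contributions, 2 × 2 = 4 from the double-bond units + 2 from the Se atom = 6.
With 6 π electrons (n = 1), the Hückel 4n+2 condition holds.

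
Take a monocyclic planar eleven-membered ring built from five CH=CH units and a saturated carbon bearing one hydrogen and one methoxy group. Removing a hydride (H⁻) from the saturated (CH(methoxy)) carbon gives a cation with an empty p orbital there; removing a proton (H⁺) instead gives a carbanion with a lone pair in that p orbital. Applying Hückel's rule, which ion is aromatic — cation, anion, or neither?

The cation

Once that carbon is sp², every ring atom has a p orbital and both ions are fully conjugated.
Cation: 5 × 2 + 0 = 10 π electrons → 4(2)+2, aromatic.
Anion: 5 × 2 + 2 = 12 π electrons → 4(3), antiaromatic.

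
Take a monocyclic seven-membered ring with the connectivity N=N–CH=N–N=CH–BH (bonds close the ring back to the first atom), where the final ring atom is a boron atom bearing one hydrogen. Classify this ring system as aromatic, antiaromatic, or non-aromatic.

The p orbitals form a continuous loop: every atom in a ring double bond is sp² and brings one electron to the p orbital; the doubly-bonded nitrogens are pyridine-type — their lone pairs lie in the ring plane, leaving one electron in the p orbital; the boron has an empty p orbital. The ring is fully conjugated.
Counting π electrons: 3 × 2 = 6 from the double-bond units + 0 from the BH atom = 6.
Since 6 = 4·1 + 2, the ring meets the 4n+2 criterion.

Aromatic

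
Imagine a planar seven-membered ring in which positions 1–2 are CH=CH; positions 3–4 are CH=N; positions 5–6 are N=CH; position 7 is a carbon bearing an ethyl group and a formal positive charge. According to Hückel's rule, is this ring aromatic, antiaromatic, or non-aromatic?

Aromatic

Check conjugation: the double-bond atoms are sp², each contributing one p electron; the doubly-bonded nitrogens are pyridine-type — their lone pairs lie in the ring plane, leaving one electron in the p orbital; the carbocation has an empty p orbital — every position has a p orbital, so the cyclic π system is continuous.
π-electron count: 3 × 2 = 6 from the double-bond units + 0 from the C(ethyl)(+) atom = 6.
That gives a 4n+2 count (6, n = 1).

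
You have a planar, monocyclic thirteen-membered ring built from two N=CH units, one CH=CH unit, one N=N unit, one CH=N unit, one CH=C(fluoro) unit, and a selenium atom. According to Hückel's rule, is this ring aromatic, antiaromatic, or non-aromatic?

The p orbitals form a continuous loop: the double-bond atoms are sp², each contributing one p electron; the doubly-bonded nitrogens are pyridine-type — their lone pairs lie in the ring plane, leaving one electron in the p orbital; the selenium donates one lone pair from its p orbital. The ring is fully conjugated.
Tallying contributions gives 6 × 2 = 12 from the double-bond units + 2 from the Se atom = 14.
Since 14 = 4·3 + 2, the ring meets the 4n+2 criterion.

Aromatic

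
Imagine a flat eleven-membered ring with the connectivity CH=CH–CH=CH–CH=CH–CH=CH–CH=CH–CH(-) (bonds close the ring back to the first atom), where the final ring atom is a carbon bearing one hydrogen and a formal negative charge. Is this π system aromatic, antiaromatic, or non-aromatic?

All ring atoms are sp² and supply a p orbital to the ring (the double-bond atoms are sp², each contributing one p electron; the carbanion's lone pair occupies the p orbital); the conjugation is uninterrupted.
Tallying contributions gives 5 × 2 = 10 from the double-bond units + 2 from the CH(-) atom = 12.
12 = 4(3); a planar, fully conjugated 4n system is antiaromatic.

Antiaromatic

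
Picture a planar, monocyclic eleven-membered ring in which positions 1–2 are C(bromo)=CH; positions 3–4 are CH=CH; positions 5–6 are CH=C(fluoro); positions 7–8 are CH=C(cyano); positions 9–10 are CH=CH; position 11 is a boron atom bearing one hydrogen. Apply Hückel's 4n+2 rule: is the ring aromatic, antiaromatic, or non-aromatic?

Every ring atom contributes a p orbital perpendicular to the ring (each doubly-bonded ring atom is sp² with one p-orbital electron; the boron has an empty p orbital), so the π system is cyclic and fully conjugated.
Tallying contributions gives 5 × 2 = 10 from the double-bond units + 0 from the BH atom = 10.
10 = 4(2) + 2, which satisfies Hückel's 4n+2 rule.

Aromatic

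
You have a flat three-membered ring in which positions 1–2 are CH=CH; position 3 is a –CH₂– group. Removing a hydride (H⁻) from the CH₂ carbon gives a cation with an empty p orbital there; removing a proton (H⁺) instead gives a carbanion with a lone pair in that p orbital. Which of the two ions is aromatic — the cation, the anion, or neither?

Once that carbon is sp², every ring atom has a p orbital and both ions are fully conjugated.
Cation: 1 × 2 + 0 = 2 π electrons → 4(0)+2, aromatic.
Anion: 1 × 2 + 2 = 4 π electrons → 4(1), antiaromatic.

The cation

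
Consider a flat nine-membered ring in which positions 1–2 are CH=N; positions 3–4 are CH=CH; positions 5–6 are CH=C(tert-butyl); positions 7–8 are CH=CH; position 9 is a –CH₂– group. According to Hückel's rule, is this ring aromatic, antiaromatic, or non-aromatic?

Non-aromatic

The CH2 carbon is saturated: the tetrahedral CH₂ carbon is sp³ and has no p orbital in the ring π system. Conjugation is not continuous around the ring.
Without a continuous loop of overlapping p orbitals the Hückel electron count never comes into play.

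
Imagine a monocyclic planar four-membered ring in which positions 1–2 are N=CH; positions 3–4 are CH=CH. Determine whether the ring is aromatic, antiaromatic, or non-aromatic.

Check conjugation: the double-bond atoms are sp², each contributing one p electron; each sp² =N– keeps its lone pair in-plane and puts one electron into the π system — every position has a p orbital, so the cyclic π system is continuous.
π-electron count: 2 × 2 = 4 from the 2 double-bond units.
4 is a 4n count (n = 1), so the planar conjugated ring is antiaromatic.

Antiaromatic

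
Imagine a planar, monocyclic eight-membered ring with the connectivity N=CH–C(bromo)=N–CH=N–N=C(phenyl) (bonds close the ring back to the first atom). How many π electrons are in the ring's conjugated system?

Every ring atom contributes a p orbital perpendicular to the ring (each doubly-bonded ring atom is sp² with one p-orbital electron; the doubly-bonded nitrogens are pyridine-type — their lone pairs lie in the ring plane, leaving one electron in the p orbital), so the π system is cyclic and fully conjugated.
Tallying contributions gives 4 × 2 = 8 from the 4 double-bond units.

8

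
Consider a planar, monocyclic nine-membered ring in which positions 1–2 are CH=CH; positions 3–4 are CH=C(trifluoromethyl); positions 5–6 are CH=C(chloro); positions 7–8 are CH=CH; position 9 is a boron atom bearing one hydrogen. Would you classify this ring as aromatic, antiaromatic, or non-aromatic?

The p orbitals form a continuous loop: every atom in a ring double bond is sp² and brings one electron to the p orbital; the boron has an empty p orbital. The ring is fully conjugated.
Counting π electrons: 4 × 2 = 8 from the double-bond units + 0 from the BH atom = 8.
8 = 4(2); a planar, fully conjugated 4n system is antiaromatic.

Antiaromatic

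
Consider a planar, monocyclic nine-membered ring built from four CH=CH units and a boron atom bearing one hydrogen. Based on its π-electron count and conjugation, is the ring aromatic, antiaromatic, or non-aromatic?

Antiaromatic

Check conjugation: every atom in a ring double bond is sp² and brings one electron to the p orbital; the boron has an empty p orbital — every position has a p orbital, so the cyclic π system is continuous.
Counting π electrons: 4 × 2 = 8 from the double-bond units + 0 from the BH atom = 8.
8 is a 4n count (n = 2), so the planar conjugated ring is antiaromatic.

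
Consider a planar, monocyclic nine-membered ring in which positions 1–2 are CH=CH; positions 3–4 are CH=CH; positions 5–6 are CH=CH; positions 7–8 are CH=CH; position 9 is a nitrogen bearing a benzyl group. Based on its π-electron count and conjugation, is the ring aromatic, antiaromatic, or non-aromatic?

All ring atoms are sp² and supply a p orbital to the ring (the double-bond atoms are sp², each contributing one p electron; the pyrrole-type nitrogen donates its lone pair from the p orbital); the conjugation is uninterrupted.
Adding the contributions, 4 × 2 = 8 from the double-bond units + 2 from the N(benzyl) atom = 10.
With 10 π electrons (n = 2), the Hückel 4n+2 condition holds.

Aromatic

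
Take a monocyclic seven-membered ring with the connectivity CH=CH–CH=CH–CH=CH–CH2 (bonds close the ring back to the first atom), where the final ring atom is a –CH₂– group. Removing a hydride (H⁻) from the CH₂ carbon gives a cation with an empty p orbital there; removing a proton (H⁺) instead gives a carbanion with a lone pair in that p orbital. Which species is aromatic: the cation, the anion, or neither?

Both ions have a continuous loop of p orbitals — each ring atom is sp².
Cation: 3 × 2 + 0 = 6 π electrons → 4(1)+2, aromatic.
Anion: 3 × 2 + 2 = 8 π electrons → 4(2), antiaromatic.

The cation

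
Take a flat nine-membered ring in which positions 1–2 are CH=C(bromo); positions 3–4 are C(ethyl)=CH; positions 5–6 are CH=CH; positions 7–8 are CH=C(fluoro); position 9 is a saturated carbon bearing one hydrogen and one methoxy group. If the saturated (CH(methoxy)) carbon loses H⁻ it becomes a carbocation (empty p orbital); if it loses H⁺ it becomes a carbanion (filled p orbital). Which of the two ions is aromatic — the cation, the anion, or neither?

In either ion the ring is fully conjugated: every atom, including the new sp² carbon, supplies a p orbital.
Cation: 4 × 2 + 0 = 8 π electrons → 4(2), antiaromatic.
Anion: 4 × 2 + 2 = 10 π electrons → 4(2)+2, aromatic.

The anion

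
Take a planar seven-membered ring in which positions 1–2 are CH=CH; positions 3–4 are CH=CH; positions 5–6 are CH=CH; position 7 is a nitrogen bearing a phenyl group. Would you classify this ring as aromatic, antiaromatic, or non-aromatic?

Antiaromatic

Check conjugation: the double-bond atoms are sp², each contributing one p electron; the pyrrole-type nitrogen donates its lone pair from the p orbital — every position has a p orbital, so the cyclic π system is continuous.
π-electron count: 3 × 2 = 6 from the double-bond units + 2 from the N(phenyl) atom = 8.
8 is a 4n count (n = 2), so the planar conjugated ring is antiaromatic.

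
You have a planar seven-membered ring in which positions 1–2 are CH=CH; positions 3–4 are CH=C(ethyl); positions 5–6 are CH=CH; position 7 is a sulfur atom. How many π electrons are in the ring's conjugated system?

8

The p orbitals form a continuous loop: every atom in a ring double bond is sp² and brings one electron to the p orbital; the sulfur donates one lone pair from its p orbital. The ring is fully conjugated.
Adding the contributions, 3 × 2 = 6 from the double-bond units + 2 from the S atom = 8.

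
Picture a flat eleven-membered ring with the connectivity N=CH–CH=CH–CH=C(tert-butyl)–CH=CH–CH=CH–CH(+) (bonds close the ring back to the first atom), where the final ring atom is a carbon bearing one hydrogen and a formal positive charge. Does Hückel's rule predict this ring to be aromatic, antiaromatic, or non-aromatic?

Aromatic

All ring atoms are sp² and supply a p orbital to the ring (the double-bond atoms are sp², each contributing one p electron; the doubly-bonded nitrogens are pyridine-type — their lone pairs lie in the ring plane, leaving one electron in the p orbital; the carbocation has an empty p orbital); the conjugation is uninterrupted.
Adding the contributions, 5 × 2 = 10 from the double-bond units + 0 from the CH(+) atom = 10.
That gives a 4n+2 count (10, n = 2).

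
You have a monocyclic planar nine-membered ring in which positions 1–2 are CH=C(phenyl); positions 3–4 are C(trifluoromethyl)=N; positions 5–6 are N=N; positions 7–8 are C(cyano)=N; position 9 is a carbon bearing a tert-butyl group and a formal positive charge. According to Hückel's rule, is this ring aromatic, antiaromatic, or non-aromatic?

Antiaromatic

Check conjugation: each doubly-bonded ring atom is sp² with one p-orbital electron; each =N– nitrogen is pyridine-type (lone pair in the sp² plane, one electron in the p orbital); the carbocation has an empty p orbital — every position has a p orbital, so the cyclic π system is continuous.
Tallying contributions gives 4 × 2 = 8 from the double-bond units + 0 from the C(tert-butyl)(+) atom = 8.
8 = 4(2); a planar, fully conjugated 4n system is antiaromatic.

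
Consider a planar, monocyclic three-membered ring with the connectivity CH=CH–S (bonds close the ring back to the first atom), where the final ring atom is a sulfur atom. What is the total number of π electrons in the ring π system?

Check conjugation: each doubly-bonded ring atom is sp² with one p-orbital electron; the sulfur donates one lone pair from its p orbital — every position has a p orbital, so the cyclic π system is continuous.
Adding the contributions, 1 × 2 = 2 from the double-bond unit + 2 from the S atom = 4.

4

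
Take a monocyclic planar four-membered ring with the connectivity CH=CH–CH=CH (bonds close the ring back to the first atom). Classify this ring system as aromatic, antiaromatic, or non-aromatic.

Antiaromatic

The p orbitals form a continuous loop: the double-bond atoms are sp², each contributing one p electron. The ring is fully conjugated.
Adding the contributions, 2 × 2 = 4 from the 2 double-bond units.
With 4 = 4·1 π electrons, Hückel's rule classifies the planar ring as antiaromatic.
(This ring is cyclobutadiene.)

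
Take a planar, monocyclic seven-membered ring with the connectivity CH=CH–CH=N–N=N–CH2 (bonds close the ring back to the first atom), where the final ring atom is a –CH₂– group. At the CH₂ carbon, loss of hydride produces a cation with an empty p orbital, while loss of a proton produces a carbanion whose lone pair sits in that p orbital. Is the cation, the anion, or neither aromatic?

Both ions have a continuous loop of p orbitals — each ring atom is sp².
Cation: 3 × 2 + 0 = 6 π electrons → 4(1)+2, aromatic.
Anion: 3 × 2 + 2 = 8 π electrons → 4(2), antiaromatic.

The cation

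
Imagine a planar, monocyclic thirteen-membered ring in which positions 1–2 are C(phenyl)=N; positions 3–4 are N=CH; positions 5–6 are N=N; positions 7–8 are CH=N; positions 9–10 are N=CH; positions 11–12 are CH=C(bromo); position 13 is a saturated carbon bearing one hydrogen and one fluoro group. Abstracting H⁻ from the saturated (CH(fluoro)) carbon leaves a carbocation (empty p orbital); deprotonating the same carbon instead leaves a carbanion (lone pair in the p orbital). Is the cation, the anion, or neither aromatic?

In both ions every ring atom is sp² and contributes a p orbital, so both rings are fully conjugated.
Cation: 6 × 2 + 0 = 12 π electrons → 4(3), antiaromatic.
Anion: 6 × 2 + 2 = 14 π electrons → 4(3)+2, aromatic.

The anion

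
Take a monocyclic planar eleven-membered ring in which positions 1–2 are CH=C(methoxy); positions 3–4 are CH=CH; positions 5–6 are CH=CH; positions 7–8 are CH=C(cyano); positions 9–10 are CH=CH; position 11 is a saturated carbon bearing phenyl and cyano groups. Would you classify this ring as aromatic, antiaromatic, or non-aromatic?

Non-aromatic

At the C(phenyl)(cyano) position, that saturated carbon is sp³ and has no p orbital in the ring π system; the ring's p-orbital overlap is broken there.
Without a continuous loop of overlapping p orbitals the Hückel electron count never comes into play.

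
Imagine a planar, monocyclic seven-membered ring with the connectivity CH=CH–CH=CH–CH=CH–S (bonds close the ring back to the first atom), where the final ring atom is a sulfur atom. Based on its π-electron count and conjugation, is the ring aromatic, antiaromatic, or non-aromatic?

Antiaromatic

The p orbitals form a continuous loop: each doubly-bonded ring atom is sp² with one p-orbital electron; the sulfur donates one lone pair from its p orbital. The ring is fully conjugated.
Counting π electrons: 3 × 2 = 6 from the double-bond units + 2 from the S atom = 8.
8 = 4(2); a planar, fully conjugated 4n system is antiaromatic.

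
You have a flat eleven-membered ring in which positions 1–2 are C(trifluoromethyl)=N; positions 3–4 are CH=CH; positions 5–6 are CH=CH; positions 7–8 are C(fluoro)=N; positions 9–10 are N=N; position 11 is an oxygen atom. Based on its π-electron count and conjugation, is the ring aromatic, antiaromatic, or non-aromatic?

Antiaromatic

The p orbitals form a continuous loop: each doubly-bonded ring atom is sp² with one p-orbital electron; each =N– nitrogen is pyridine-type (lone pair in the sp² plane, one electron in the p orbital); the oxygen donates one lone pair from its p orbital. The ring is fully conjugated.
Counting π electrons: 5 × 2 = 10 from the double-bond units + 2 from the O atom = 12.
With 12 = 4·3 π electrons, Hückel's rule classifies the planar ring as antiaromatic.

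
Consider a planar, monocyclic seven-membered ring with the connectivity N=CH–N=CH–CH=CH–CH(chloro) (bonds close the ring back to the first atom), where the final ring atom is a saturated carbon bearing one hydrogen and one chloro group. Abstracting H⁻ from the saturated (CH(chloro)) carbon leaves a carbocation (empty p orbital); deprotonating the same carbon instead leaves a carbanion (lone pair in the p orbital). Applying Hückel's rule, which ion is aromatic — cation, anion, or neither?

Once that carbon is sp², every ring atom has a p orbital and both ions are fully conjugated.
Cation: 3 × 2 + 0 = 6 π electrons → 4(1)+2, aromatic.
Anion: 3 × 2 + 2 = 8 π electrons → 4(2), antiaromatic.

The cation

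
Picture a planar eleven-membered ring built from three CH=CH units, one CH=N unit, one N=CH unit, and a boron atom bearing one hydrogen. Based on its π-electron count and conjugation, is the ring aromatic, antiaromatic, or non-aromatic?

Aromatic

Check conjugation: each doubly-bonded ring atom is sp² with one p-orbital electron; each sp² =N– keeps its lone pair in-plane and puts one electron into the π system; the boron has an empty p orbital — every position has a p orbital, so the cyclic π system is continuous.
Tallying contributions gives 5 × 2 = 10 from the double-bond units + 0 from the BH atom = 10.
10 = 4(2) + 2, which satisfies Hückel's 4n+2 rule.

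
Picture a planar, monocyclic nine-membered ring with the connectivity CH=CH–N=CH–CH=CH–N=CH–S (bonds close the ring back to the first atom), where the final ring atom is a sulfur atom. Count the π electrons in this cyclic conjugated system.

Check conjugation: the double-bond atoms are sp², each contributing one p electron; each =N– nitrogen is pyridine-type (lone pair in the sp² plane, one electron in the p orbital); the sulfur donates one lone pair from its p orbital — every position has a p orbital, so the cyclic π system is continuous.
π-electron count: 4 × 2 = 8 from the double-bond units + 2 from the S atom = 10.

10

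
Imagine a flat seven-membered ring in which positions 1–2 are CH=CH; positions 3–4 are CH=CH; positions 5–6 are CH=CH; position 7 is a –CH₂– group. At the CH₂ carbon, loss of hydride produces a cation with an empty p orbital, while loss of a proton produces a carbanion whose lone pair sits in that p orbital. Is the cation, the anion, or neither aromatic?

The cation

In both ions every ring atom is sp² and contributes a p orbital, so both rings are fully conjugated.
Cation: 3 × 2 + 0 = 6 π electrons → 4(1)+2, aromatic.
Anion: 3 × 2 + 2 = 8 π electrons → 4(2), antiaromatic.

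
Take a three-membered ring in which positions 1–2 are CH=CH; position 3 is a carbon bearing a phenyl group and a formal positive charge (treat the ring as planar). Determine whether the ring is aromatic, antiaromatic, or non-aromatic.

Every ring atom contributes a p orbital perpendicular to the ring (the double-bond atoms are sp², each contributing one p electron; the carbocation has an empty p orbital), so the π system is cyclic and fully conjugated.
Adding the contributions, 1 × 2 = 2 from the double-bond unit + 0 from the C(phenyl)(+) atom = 2.
That gives a 4n+2 count (2, n = 0).

Aromatic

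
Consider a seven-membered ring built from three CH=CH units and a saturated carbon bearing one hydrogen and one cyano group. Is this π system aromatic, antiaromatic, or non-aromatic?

The CH(cyano) carbon is saturated: that saturated carbon is sp³ and has no p orbital in the ring π system. Conjugation is not continuous around the ring.
A ring that is not fully conjugated cannot be aromatic or antiaromatic regardless of its π-electron count.

Non-aromatic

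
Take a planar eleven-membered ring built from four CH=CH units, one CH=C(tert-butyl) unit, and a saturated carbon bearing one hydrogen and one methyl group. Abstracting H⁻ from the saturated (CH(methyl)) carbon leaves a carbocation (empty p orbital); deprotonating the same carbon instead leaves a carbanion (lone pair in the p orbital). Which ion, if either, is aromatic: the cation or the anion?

The cation

Once that carbon is sp², every ring atom has a p orbital and both ions are fully conjugated.
Cation: 5 × 2 + 0 = 10 π electrons → 4(2)+2, aromatic.
Anion: 5 × 2 + 2 = 12 π electrons → 4(3), antiaromatic.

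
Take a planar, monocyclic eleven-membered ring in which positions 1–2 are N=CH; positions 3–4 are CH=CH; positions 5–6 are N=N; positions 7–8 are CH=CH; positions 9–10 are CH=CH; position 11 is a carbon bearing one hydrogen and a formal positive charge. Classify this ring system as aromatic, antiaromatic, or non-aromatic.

All ring atoms are sp² and supply a p orbital to the ring (every atom in a ring double bond is sp² and brings one electron to the p orbital; the doubly-bonded nitrogens are pyridine-type — their lone pairs lie in the ring plane, leaving one electron in the p orbital; the carbocation has an empty p orbital); the conjugation is uninterrupted.
Counting π electrons: 5 × 2 = 10 from the double-bond units + 0 from the CH(+) atom = 10.
10 = 4(2) + 2, which satisfies Hückel's 4n+2 rule.

Aromatic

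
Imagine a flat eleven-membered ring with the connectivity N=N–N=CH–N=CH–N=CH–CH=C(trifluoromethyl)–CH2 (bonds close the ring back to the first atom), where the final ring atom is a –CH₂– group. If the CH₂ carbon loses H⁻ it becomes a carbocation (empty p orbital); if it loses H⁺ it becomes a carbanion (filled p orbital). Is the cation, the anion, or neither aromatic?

The cation

Once that carbon is sp², every ring atom has a p orbital and both ions are fully conjugated.
Cation: 5 × 2 + 0 = 10 π electrons → 4(2)+2, aromatic.
Anion: 5 × 2 + 2 = 12 π electrons → 4(3), antiaromatic.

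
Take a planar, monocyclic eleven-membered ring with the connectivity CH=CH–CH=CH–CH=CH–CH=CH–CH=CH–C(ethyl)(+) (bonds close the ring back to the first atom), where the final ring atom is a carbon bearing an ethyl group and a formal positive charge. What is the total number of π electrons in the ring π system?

10

Check conjugation: the double-bond atoms are sp², each contributing one p electron; the carbocation has an empty p orbital — every position has a p orbital, so the cyclic π system is continuous.
Tallying contributions gives 5 × 2 = 10 from the double-bond units + 0 from the C(ethyl)(+) atom = 10.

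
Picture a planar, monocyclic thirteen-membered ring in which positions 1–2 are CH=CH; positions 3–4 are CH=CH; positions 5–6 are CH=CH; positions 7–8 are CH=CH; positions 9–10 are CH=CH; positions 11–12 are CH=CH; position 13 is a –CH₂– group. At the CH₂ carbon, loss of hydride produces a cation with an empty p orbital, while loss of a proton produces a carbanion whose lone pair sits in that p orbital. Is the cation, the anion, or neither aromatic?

Once that carbon is sp², every ring atom has a p orbital and both ions are fully conjugated.
Cation: 6 × 2 + 0 = 12 π electrons → 4(3), antiaromatic.
Anion: 6 × 2 + 2 = 14 π electrons → 4(3)+2, aromatic.

The anion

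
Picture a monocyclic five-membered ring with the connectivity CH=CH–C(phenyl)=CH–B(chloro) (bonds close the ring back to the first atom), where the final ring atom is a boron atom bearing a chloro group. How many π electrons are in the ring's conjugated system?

Every ring atom contributes a p orbital perpendicular to the ring (every atom in a ring double bond is sp² and brings one electron to the p orbital; the boron has an empty p orbital), so the π system is cyclic and fully conjugated.
Adding the contributions, 2 × 2 = 4 from the double-bond units + 0 from the B(chloro) atom = 4.

4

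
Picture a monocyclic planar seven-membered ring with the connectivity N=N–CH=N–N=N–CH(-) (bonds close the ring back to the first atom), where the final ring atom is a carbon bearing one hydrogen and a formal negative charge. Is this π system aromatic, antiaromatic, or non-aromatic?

Antiaromatic

The p orbitals form a continuous loop: every atom in a ring double bond is sp² and brings one electron to the p orbital; each =N– nitrogen is pyridine-type (lone pair in the sp² plane, one electron in the p orbital); the carbanion's lone pair occupies the p orbital. The ring is fully conjugated.
Adding the contributions, 3 × 2 = 6 from the double-bond units + 2 from the CH(-) atom = 8.
A 4n π count (8, n = 2) in a planar conjugated ring means antiaromatic.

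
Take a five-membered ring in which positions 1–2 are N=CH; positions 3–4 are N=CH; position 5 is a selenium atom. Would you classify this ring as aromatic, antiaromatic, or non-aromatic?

Aromatic

Every ring atom contributes a p orbital perpendicular to the ring (the double-bond atoms are sp², each contributing one p electron; the doubly-bonded nitrogens are pyridine-type — their lone pairs lie in the ring plane, leaving one electron in the p orbital; the selenium donates one lone pair from its p orbital), so the π system is cyclic and fully conjugated.
Counting π electrons: 2 × 2 = 4 from the double-bond units + 2 from the Se atom = 6.
6 = 4(1) + 2, which satisfies Hückel's 4n+2 rule.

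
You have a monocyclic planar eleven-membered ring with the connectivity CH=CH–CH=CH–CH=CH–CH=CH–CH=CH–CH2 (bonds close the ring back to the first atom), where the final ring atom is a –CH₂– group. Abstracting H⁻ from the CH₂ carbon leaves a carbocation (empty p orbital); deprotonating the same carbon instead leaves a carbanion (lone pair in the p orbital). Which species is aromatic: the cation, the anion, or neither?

In both ions every ring atom is sp² and contributes a p orbital, so both rings are fully conjugated.
Cation: 5 × 2 + 0 = 10 π electrons → 4(2)+2, aromatic.
Anion: 5 × 2 + 2 = 12 π electrons → 4(3), antiaromatic.

The cation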